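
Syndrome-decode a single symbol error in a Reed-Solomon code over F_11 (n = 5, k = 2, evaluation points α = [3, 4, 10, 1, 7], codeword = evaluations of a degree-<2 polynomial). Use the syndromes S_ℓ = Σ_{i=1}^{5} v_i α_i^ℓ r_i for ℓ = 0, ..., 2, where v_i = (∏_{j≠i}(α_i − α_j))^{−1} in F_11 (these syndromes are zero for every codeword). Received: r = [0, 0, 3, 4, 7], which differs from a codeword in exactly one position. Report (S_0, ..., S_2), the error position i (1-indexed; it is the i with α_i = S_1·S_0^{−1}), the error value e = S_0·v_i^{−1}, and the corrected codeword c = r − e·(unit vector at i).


S = (5, 4, 1), error at position 1, error magnitude e = 6, c = [5, 0, 3, 4, 7].

Step 1: column multipliers v_i = (∏_{j≠i}(α_i − α_j))^{−1} mod 11.
  i = 1 (α = 3): (3−4)(3−10)(3−1)(3−7) = (−1)·(−7)·2·(−4) = −56 ≡ 10, so v_1 = 10^{−1} = 10 (mod 11).
  i = 2 (α = 4): (4−3)(4−10)(4−1)(4−7) = 1·(−6)·3·(−3) = 54 ≡ 10, so v_2 = 10^{−1} = 10 (mod 11).
  i = 3 (α = 10): (10−3)(10−4)(10−1)(10−7) = 7·6·9·3 = 1134 ≡ 1, so v_3 = 1^{−1} = 1 (mod 11).
  i = 4 (α = 1): (1−3)(1−4)(1−10)(1−7) = (−2)·(−3)·(−9)·(−6) = 324 ≡ 5, so v_4 = 5^{−1} = 9 (mod 11).
  i = 5 (α = 7): (7−3)(7−4)(7−10)(7−1) = 4·3·(−3)·6 = −216 ≡ 4, so v_5 = 4^{−1} = 3 (mod 11).
  v = [10, 10, 1, 9, 3].
Step 2: syndromes of r = [0, 0, 3, 4, 7] (all sums mod 11).
  S_0 = Σ v_i r_i = 10·0 + 10·0 + 1·3 + 9·4 + 3·7 = 60 ≡ 5.
  S_1 = Σ v_i α_i r_i = 10·3·0 + 10·4·0 + 1·10·3 + 9·1·4 + 3·7·7 = 213 ≡ 4.
  α_i^2 mod 11 = [9, 5, 1, 1, 5].
  S_2 = Σ v_i α_i^2 r_i = 10·9·0 + 10·5·0 + 1·1·3 + 9·1·4 + 3·5·7 = 144 ≡ 1.
  S = (5, 4, 1) ≠ 0, so r is not a codeword (an error is present).
Step 3: locate the error. For a single error e at position i, S_ℓ = v_i·e·α_i^ℓ, so α_err = S_1/S_0.
  S_0^{−1} = 5^{−1} = 9 (mod 11), so α_err = 4·9 = 36 ≡ 3 = α_1. Error position i = 1.
  Consistency check: S_2/S_1 = 1·3 = 3 ≡ 3 = α_err ✓ (single-error assumption holds).
Step 4: error magnitude e = S_0/v_1 = S_0·∏_{j≠1}(α_1 − α_j) = 5·10 = 50 ≡ 6 (mod 11).
Step 5: correct position 1: c_1 = r_1 − e = 0 − 6 ≡ 5 (mod 11). Hence c = [5, 0, 3, 4, 7].
  Check: interpolating c through the α_i gives m(x) = 9 + 6·x (degree < 2) with m(α_i) = c_i for every i, so c is indeed a codeword.


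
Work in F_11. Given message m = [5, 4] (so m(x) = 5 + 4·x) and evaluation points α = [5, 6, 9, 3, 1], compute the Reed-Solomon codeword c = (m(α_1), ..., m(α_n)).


c = [3, 7, 8, 6, 9]

Message polynomial: m(x) = 5 + 4·x (mod 11).
For each evaluation point α_i, compute m(α_i) mod 11:
  α_1 = 5: Horner steps 4 → 3, so m(5) = 3.
  α_2 = 6: Horner steps 4 → 7, so m(6) = 7.
  α_3 = 9: Horner steps 4 → 8, so m(9) = 8.
  α_4 = 3: Horner steps 4 → 6, so m(3) = 6.
  α_5 = 1: Horner steps 4 → 9, so m(1) = 9.
Codeword c = [3, 7, 8, 6, 9] ∈ F_11^5.


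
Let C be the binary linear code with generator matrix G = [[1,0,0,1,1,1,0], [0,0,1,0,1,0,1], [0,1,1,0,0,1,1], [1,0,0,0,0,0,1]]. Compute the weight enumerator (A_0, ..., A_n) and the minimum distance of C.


Weight distribution: A_0 = 1, A_2 = 1, A_3 = 6, A_4 = 5, A_5 = 2, A_6 = 1. Minimum distance d = 2.

Enumerate all 2^4 = 16 messages m ∈ F_2^4.
For each, compute codeword c = mG in F_2^7, then tally its weight.
  m = 0000 → c = 0000000, weight = 0.
  m = 1000 → c = 1001110, weight = 4.
  m = 0100 → c = 0010101, weight = 3.
  m = 1100 → c = 1011011, weight = 5.
  m = 0010 → c = 0110011, weight = 4.
  m = 1010 → c = 1111101, weight = 6.
  m = 0110 → c = 0100110, weight = 3.
  m = 1110 → c = 1101000, weight = 3.
  m = 0001 → c = 1000001, weight = 2.
  m = 1001 → c = 0001111, weight = 4.
  m = 0101 → c = 1010100, weight = 3.
  m = 1101 → c = 0011010, weight = 3.
  m = 0011 → c = 1110010, weight = 4.
  m = 1011 → c = 0111100, weight = 4.
  m = 0111 → c = 1100111, weight = 5.
  m = 1111 → c = 0101001, weight = 3.
Tally weights:
  weight 0: 1 codewords.
  weight 2: 1 codewords.
  weight 3: 6 codewords.
  weight 4: 5 codewords.
  weight 5: 2 codewords.
  weight 6: 1 codewords.
Minimum distance d = smallest w > 0 with A_w > 0 = 2.
Sanity: Σ A_w = 16 = 2^4 = 16 ✓.


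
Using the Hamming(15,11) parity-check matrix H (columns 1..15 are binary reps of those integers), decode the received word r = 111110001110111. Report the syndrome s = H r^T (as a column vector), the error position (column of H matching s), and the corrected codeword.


s = (0, 1, 0, 1)^T, error position = 5, corrected codeword c = 111100001110111

Compute s = H r^T mod 2 one row at a time:
  s_1 = 0 + 1 + 1 + 1 + 0 + 1 + 1 + 1 = 6 ≡ 0 (mod 2).
  s_2 = 1 + 1 + 0 + 0 + 0 + 1 + 1 + 1 = 5 ≡ 1 (mod 2).
  s_3 = 1 + 1 + 0 + 0 + 1 + 1 + 1 + 1 = 6 ≡ 0 (mod 2).
  s_4 = 1 + 1 + 1 + 0 + 1 + 1 + 1 + 1 = 7 ≡ 1 (mod 2).
s = (0, 1, 0, 1)^T — this equals column 5 of H (binary 0101), so error is at position 5.
Correct: flip bit 5 of r = 111110001110111 to get c = 111100001110111.


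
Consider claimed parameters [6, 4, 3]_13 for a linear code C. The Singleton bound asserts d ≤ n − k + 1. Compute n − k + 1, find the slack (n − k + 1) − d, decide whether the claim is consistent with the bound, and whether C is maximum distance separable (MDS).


Singleton RHS = n − k + 1 = 3, slack = 0, bound satisfied, MDS.

Singleton bound: d ≤ n − k + 1.
Here n = 6, k = 4, so n − k + 1 = 3.
Given d = 3, check d ≤ 3: YES.
Slack = (n − k + 1) − d = 0.
The code is MDS (slack = 0).
Description: the claimed parameters are [6, 4, 3]_13; such a code would be MDS (meets Singleton bound).


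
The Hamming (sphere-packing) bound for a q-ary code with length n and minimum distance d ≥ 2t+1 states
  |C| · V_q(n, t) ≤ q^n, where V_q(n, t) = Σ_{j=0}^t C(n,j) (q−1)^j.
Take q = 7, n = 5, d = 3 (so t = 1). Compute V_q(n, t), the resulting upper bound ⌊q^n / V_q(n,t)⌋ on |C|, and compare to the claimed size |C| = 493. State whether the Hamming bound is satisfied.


V_q(n, t) = 31, q^n = 16807, Hamming bound = 542, |C| = 493 ≤ bound (satisfied).

Step 1: Compute V_q(n, t) = Σ_{j=0}^1 C(n, j) (q−1)^j.
  j = 0: C(5,0)·(6)^0 = 1·1 = 1.
  j = 1: C(5,1)·(6)^1 = 5·6 = 30.
  V_q(n, t) = 1 + 30 = 31.
Step 2: q^n = 7^5 = 16807.
Step 3: Hamming bound ⌊q^n / V_q(n,t)⌋ = ⌊16807/31⌋ = 542.
Step 4: Compare |C| = 493 to 542: satisfied.
The claimed |C| lies below the Hamming bound.


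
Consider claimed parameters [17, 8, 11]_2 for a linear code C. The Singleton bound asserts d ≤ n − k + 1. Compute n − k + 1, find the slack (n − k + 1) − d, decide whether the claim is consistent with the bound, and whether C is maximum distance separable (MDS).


Singleton RHS = n − k + 1 = 10, slack = -1, bound violated (no such code; not MDS).

Singleton bound: d ≤ n − k + 1.
Here n = 17, k = 8, so n − k + 1 = 10.
Given d = 11, check d ≤ 10: NO.
Slack = (n − k + 1) − d = -1.
The slack is negative: d = 11 exceeds n − k + 1 = 10 by 1, so the Singleton bound is violated and no linear [17, 8, 11]_2 code can exist. In particular it is not MDS (MDS requires d = n − k + 1 exactly).
Description: the claimed parameters are [17, 8, 11]_2; such a code would be impossible (violates the Singleton bound).


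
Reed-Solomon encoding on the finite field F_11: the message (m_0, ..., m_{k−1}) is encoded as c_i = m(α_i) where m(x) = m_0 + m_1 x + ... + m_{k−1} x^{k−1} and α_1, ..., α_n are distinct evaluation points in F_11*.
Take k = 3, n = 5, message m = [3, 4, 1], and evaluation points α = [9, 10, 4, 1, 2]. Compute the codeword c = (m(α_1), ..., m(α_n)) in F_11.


c = [10, 0, 2, 8, 4]

Message polynomial: m(x) = 3 + 4·x + 1·x^2 (mod 11).
For each evaluation point α_i, compute m(α_i) mod 11:
  α_1 = 9: Horner steps 1 → 2 → 10, so m(9) = 10.
  α_2 = 10: Horner steps 1 → 3 → 0, so m(10) = 0.
  α_3 = 4: Horner steps 1 → 8 → 2, so m(4) = 2.
  α_4 = 1: Horner steps 1 → 5 → 8, so m(1) = 8.
  α_5 = 2: Horner steps 1 → 6 → 4, so m(2) = 4.
Codeword c = [10, 0, 2, 8, 4] ∈ F_11^5.


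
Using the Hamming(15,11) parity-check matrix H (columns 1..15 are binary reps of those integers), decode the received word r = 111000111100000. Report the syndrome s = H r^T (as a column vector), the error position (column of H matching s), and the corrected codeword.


s = (1, 1, 0, 0)^T, error position = 12, corrected codeword c = 111000111101000

Compute s = H r^T mod 2 one row at a time:
  s_1 = 1 + 1 + 1 + 0 + 0 + 0 + 0 + 0 = 3 ≡ 1 (mod 2).
  s_2 = 0 + 0 + 0 + 1 + 0 + 0 + 0 + 0 = 1 ≡ 1 (mod 2).
  s_3 = 1 + 1 + 0 + 1 + 1 + 0 + 0 + 0 = 4 ≡ 0 (mod 2).
  s_4 = 1 + 1 + 0 + 1 + 1 + 0 + 0 + 0 = 4 ≡ 0 (mod 2).
s = (1, 1, 0, 0)^T — this equals column 12 of H (binary 1100), so error is at position 12.
Correct: flip bit 12 of r = 111000111100000 to get c = 111000111101000.


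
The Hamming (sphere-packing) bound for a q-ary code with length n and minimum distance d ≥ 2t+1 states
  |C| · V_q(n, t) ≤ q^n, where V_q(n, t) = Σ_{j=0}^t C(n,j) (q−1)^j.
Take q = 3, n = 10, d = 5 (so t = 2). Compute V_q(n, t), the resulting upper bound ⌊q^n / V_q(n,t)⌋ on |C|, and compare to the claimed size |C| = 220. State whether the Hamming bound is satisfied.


V_q(n, t) = 201, q^n = 59049, Hamming bound = 293, |C| = 220 ≤ bound (satisfied).

Step 1: Compute V_q(n, t) = Σ_{j=0}^2 C(n, j) (q−1)^j.
  j = 0: C(10,0)·(2)^0 = 1·1 = 1.
  j = 1: C(10,1)·(2)^1 = 10·2 = 20.
  j = 2: C(10,2)·(2)^2 = 45·4 = 180.
  V_q(n, t) = 1 + 20 + 180 = 201.
Step 2: q^n = 3^10 = 59049.
Step 3: Hamming bound ⌊q^n / V_q(n,t)⌋ = ⌊59049/201⌋ = 293.
Step 4: Compare |C| = 220 to 293: satisfied.
The claimed |C| lies below the Hamming bound.


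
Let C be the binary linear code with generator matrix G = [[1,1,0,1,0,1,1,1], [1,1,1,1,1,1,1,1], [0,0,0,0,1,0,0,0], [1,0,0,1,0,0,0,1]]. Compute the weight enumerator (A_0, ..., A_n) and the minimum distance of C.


Weight distribution: A_0 = 1, A_1 = 2, A_2 = 1, A_3 = 2, A_4 = 4, A_5 = 2, A_6 = 1, A_7 = 2, A_8 = 1. Minimum distance d = 1.

Enumerate all 2^4 = 16 messages m ∈ F_2^4.
For each, compute codeword c = mG in F_2^8, then tally its weight.
  m = 0000 → c = 00000000, weight = 0.
  m = 1000 → c = 11010111, weight = 6.
  m = 0100 → c = 11111111, weight = 8.
  m = 1100 → c = 00101000, weight = 2.
  m = 0010 → c = 00001000, weight = 1.
  m = 1010 → c = 11011111, weight = 7.
  m = 0110 → c = 11110111, weight = 7.
  m = 1110 → c = 00100000, weight = 1.
  m = 0001 → c = 10010001, weight = 3.
  m = 1001 → c = 01000110, weight = 3.
  m = 0101 → c = 01101110, weight = 5.
  m = 1101 → c = 10111001, weight = 5.
  m = 0011 → c = 10011001, weight = 4.
  m = 1011 → c = 01001110, weight = 4.
  m = 0111 → c = 01100110, weight = 4.
  m = 1111 → c = 10110001, weight = 4.
Tally weights:
  weight 0: 1 codewords.
  weight 1: 2 codewords.
  weight 2: 1 codewords.
  weight 3: 2 codewords.
  weight 4: 4 codewords.
  weight 5: 2 codewords.
  weight 6: 1 codewords.
  weight 7: 2 codewords.
  weight 8: 1 codewords.
Minimum distance d = smallest w > 0 with A_w > 0 = 1.
Sanity: Σ A_w = 16 = 2^4 = 16 ✓.


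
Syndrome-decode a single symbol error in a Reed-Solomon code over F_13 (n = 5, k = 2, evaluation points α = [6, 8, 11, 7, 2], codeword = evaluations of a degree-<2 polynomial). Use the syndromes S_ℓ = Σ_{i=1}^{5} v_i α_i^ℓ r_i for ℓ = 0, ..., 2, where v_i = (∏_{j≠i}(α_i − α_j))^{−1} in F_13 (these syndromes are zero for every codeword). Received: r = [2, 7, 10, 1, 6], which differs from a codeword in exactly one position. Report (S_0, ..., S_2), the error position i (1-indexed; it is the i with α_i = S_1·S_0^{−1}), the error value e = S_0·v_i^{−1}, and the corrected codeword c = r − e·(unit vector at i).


S = (11, 10, 2), error at position 2, error magnitude e = 7, c = [2, 0, 10, 1, 6].

Step 1: column multipliers v_i = (∏_{j≠i}(α_i − α_j))^{−1} mod 13.
  i = 1 (α = 6): (6−8)(6−11)(6−7)(6−2) = (−2)·(−5)·(−1)·4 = −40 ≡ 12, so v_1 = 12^{−1} = 12 (mod 13).
  i = 2 (α = 8): (8−6)(8−11)(8−7)(8−2) = 2·(−3)·1·6 = −36 ≡ 3, so v_2 = 3^{−1} = 9 (mod 13).
  i = 3 (α = 11): (11−6)(11−8)(11−7)(11−2) = 5·3·4·9 = 540 ≡ 7, so v_3 = 7^{−1} = 2 (mod 13).
  i = 4 (α = 7): (7−6)(7−8)(7−11)(7−2) = 1·(−1)·(−4)·5 = 20 ≡ 7, so v_4 = 7^{−1} = 2 (mod 13).
  i = 5 (α = 2): (2−6)(2−8)(2−11)(2−7) = (−4)·(−6)·(−9)·(−5) = 1080 ≡ 1, so v_5 = 1^{−1} = 1 (mod 13).
  v = [12, 9, 2, 2, 1].
Step 2: syndromes of r = [2, 7, 10, 1, 6] (all sums mod 13).
  S_0 = Σ v_i r_i = 12·2 + 9·7 + 2·10 + 2·1 + 1·6 = 115 ≡ 11.
  S_1 = Σ v_i α_i r_i = 12·6·2 + 9·8·7 + 2·11·10 + 2·7·1 + 1·2·6 = 894 ≡ 10.
  α_i^2 mod 13 = [10, 12, 4, 10, 4].
  S_2 = Σ v_i α_i^2 r_i = 12·10·2 + 9·12·7 + 2·4·10 + 2·10·1 + 1·4·6 = 1120 ≡ 2.
  S = (11, 10, 2) ≠ 0, so r is not a codeword (an error is present).
Step 3: locate the error. For a single error e at position i, S_ℓ = v_i·e·α_i^ℓ, so α_err = S_1/S_0.
  S_0^{−1} = 11^{−1} = 6 (mod 13), so α_err = 10·6 = 60 ≡ 8 = α_2. Error position i = 2.
  Consistency check: S_2/S_1 = 2·4 = 8 ≡ 8 = α_err ✓ (single-error assumption holds).
Step 4: error magnitude e = S_0/v_2 = S_0·∏_{j≠2}(α_2 − α_j) = 11·3 = 33 ≡ 7 (mod 13).
Step 5: correct position 2: c_2 = r_2 − e = 7 − 7 ≡ 0 (mod 13). Hence c = [2, 0, 10, 1, 6].
  Check: interpolating c through the α_i gives m(x) = 8 + 12·x (degree < 2) with m(α_i) = c_i for every i, so c is indeed a codeword.


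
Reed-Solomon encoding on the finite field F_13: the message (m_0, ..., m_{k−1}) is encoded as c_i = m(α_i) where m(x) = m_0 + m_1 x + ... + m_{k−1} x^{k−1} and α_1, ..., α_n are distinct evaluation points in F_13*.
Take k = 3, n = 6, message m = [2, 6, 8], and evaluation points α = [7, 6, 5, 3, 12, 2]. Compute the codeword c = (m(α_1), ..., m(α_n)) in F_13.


c = [7, 1, 11, 1, 4, 7]

Message polynomial: m(x) = 2 + 6·x + 8·x^2 (mod 13).
For each evaluation point α_i, compute m(α_i) mod 13:
  α_1 = 7: Horner steps 8 → 10 → 7, so m(7) = 7.
  α_2 = 6: Horner steps 8 → 2 → 1, so m(6) = 1.
  α_3 = 5: Horner steps 8 → 7 → 11, so m(5) = 11.
  α_4 = 3: Horner steps 8 → 4 → 1, so m(3) = 1.
  α_5 = 12: Horner steps 8 → 11 → 4, so m(12) = 4.
  α_6 = 2: Horner steps 8 → 9 → 7, so m(2) = 7.
Codeword c = [7, 1, 11, 1, 4, 7] ∈ F_13^6.


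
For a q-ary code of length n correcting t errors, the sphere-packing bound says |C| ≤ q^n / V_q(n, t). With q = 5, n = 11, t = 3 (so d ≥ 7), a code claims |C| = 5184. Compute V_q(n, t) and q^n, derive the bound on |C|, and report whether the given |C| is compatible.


V_q(n, t) = 11485, q^n = 48828125, Hamming bound = 4251, |C| = 5184 > bound (violated).

Step 1: Compute V_q(n, t) = Σ_{j=0}^3 C(n, j) (q−1)^j.
  j = 0: C(11,0)·(4)^0 = 1·1 = 1.
  j = 1: C(11,1)·(4)^1 = 11·4 = 44.
  j = 2: C(11,2)·(4)^2 = 55·16 = 880.
  j = 3: C(11,3)·(4)^3 = 165·64 = 10560.
  V_q(n, t) = 1 + 44 + 880 + 10560 = 11485.
Step 2: q^n = 5^11 = 48828125.
Step 3: Hamming bound ⌊q^n / V_q(n,t)⌋ = ⌊48828125/11485⌋ = 4251.
Step 4: Compare |C| = 5184 to 4251: violated.
The claimed |C| lies above the Hamming bound, so no 5-ary code of length 11 with d ≥ 7 can have 5184 codewords.


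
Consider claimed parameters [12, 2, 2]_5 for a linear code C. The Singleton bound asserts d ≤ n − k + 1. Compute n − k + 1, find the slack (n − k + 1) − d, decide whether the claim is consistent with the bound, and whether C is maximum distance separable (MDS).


Singleton RHS = n − k + 1 = 11, slack = 9, bound satisfied, not MDS.

Singleton bound: d ≤ n − k + 1.
Here n = 12, k = 2, so n − k + 1 = 11.
Given d = 2, check d ≤ 11: YES.
Slack = (n − k + 1) − d = 9.
The code is NOT MDS (slack = 9 > 0).
Description: the claimed parameters are [12, 2, 2]_5; such a code would be non-MDS.


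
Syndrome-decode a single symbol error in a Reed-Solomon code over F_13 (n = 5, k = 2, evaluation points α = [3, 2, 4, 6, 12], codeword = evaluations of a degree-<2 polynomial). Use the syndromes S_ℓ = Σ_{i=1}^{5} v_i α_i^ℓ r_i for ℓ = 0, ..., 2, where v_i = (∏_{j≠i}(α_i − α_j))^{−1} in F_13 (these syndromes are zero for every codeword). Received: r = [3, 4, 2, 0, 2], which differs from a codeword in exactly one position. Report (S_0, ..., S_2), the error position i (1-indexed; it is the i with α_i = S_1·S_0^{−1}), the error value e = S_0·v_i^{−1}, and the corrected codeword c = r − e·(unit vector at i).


S = (2, 11, 2), error at position 5, error magnitude e = 8, c = [3, 4, 2, 0, 7].

Step 1: column multipliers v_i = (∏_{j≠i}(α_i − α_j))^{−1} mod 13.
  i = 1 (α = 3): (3−2)(3−4)(3−6)(3−12) = 1·(−1)·(−3)·(−9) = −27 ≡ 12, so v_1 = 12^{−1} = 12 (mod 13).
  i = 2 (α = 2): (2−3)(2−4)(2−6)(2−12) = (−1)·(−2)·(−4)·(−10) = 80 ≡ 2, so v_2 = 2^{−1} = 7 (mod 13).
  i = 3 (α = 4): (4−3)(4−2)(4−6)(4−12) = 1·2·(−2)·(−8) = 32 ≡ 6, so v_3 = 6^{−1} = 11 (mod 13).
  i = 4 (α = 6): (6−3)(6−2)(6−4)(6−12) = 3·4·2·(−6) = −144 ≡ 12, so v_4 = 12^{−1} = 12 (mod 13).
  i = 5 (α = 12): (12−3)(12−2)(12−4)(12−6) = 9·10·8·6 = 4320 ≡ 4, so v_5 = 4^{−1} = 10 (mod 13).
  v = [12, 7, 11, 12, 10].
Step 2: syndromes of r = [3, 4, 2, 0, 2] (all sums mod 13).
  S_0 = Σ v_i r_i = 12·3 + 7·4 + 11·2 + 12·0 + 10·2 = 106 ≡ 2.
  S_1 = Σ v_i α_i r_i = 12·3·3 + 7·2·4 + 11·4·2 + 12·6·0 + 10·12·2 = 492 ≡ 11.
  α_i^2 mod 13 = [9, 4, 3, 10, 1].
  S_2 = Σ v_i α_i^2 r_i = 12·9·3 + 7·4·4 + 11·3·2 + 12·10·0 + 10·1·2 = 522 ≡ 2.
  S = (2, 11, 2) ≠ 0, so r is not a codeword (an error is present).
Step 3: locate the error. For a single error e at position i, S_ℓ = v_i·e·α_i^ℓ, so α_err = S_1/S_0.
  S_0^{−1} = 2^{−1} = 7 (mod 13), so α_err = 11·7 = 77 ≡ 12 = α_5. Error position i = 5.
  Consistency check: S_2/S_1 = 2·6 = 12 ≡ 12 = α_err ✓ (single-error assumption holds).
Step 4: error magnitude e = S_0/v_5 = S_0·∏_{j≠5}(α_5 − α_j) = 2·4 = 8 ≡ 8 (mod 13).
Step 5: correct position 5: c_5 = r_5 − e = 2 − 8 ≡ 7 (mod 13). Hence c = [3, 4, 2, 0, 7].
  Check: interpolating c through the α_i gives m(x) = 6 + 12·x (degree < 2) with m(α_i) = c_i for every i, so c is indeed a codeword.


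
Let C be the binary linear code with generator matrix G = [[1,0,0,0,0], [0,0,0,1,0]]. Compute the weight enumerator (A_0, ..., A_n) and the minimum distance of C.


Weight distribution: A_0 = 1, A_1 = 2, A_2 = 1. Minimum distance d = 1.

Enumerate all 2^2 = 4 messages m ∈ F_2^2.
For each, compute codeword c = mG in F_2^5, then tally its weight.
  m = 00 → c = 00000, weight = 0.
  m = 10 → c = 10000, weight = 1.
  m = 01 → c = 00010, weight = 1.
  m = 11 → c = 10010, weight = 2.
Tally weights:
  weight 0: 1 codewords.
  weight 1: 2 codewords.
  weight 2: 1 codewords.
Minimum distance d = smallest w > 0 with A_w > 0 = 1.
Sanity: Σ A_w = 4 = 2^2 = 4 ✓.


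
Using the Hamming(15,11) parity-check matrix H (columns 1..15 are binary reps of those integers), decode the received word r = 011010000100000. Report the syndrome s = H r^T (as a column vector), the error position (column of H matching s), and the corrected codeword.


s = (1, 1, 1, 0)^T, error position = 14, corrected codeword c = 011010000100010

Compute s = H r^T mod 2 one row at a time:
  s_1 = 0 + 0 + 1 + 0 + 0 + 0 + 0 + 0 = 1 ≡ 1 (mod 2).
  s_2 = 0 + 1 + 0 + 0 + 0 + 0 + 0 + 0 = 1 ≡ 1 (mod 2).
  s_3 = 1 + 1 + 0 + 0 + 1 + 0 + 0 + 0 = 3 ≡ 1 (mod 2).
  s_4 = 0 + 1 + 1 + 0 + 0 + 0 + 0 + 0 = 2 ≡ 0 (mod 2).
s = (1, 1, 1, 0)^T — this equals column 14 of H (binary 1110), so error is at position 14.
Correct: flip bit 14 of r = 011010000100000 to get c = 011010000100010.


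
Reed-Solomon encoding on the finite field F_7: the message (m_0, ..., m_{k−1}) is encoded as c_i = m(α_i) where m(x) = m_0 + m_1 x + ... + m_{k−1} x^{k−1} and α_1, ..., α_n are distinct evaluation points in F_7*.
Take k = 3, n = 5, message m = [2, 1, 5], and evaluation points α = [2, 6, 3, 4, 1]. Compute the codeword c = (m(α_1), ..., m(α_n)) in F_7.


c = [3, 6, 1, 2, 1]

Message polynomial: m(x) = 2 + 1·x + 5·x^2 (mod 7).
For each evaluation point α_i, compute m(α_i) mod 7:
  α_1 = 2: Horner steps 5 → 4 → 3, so m(2) = 3.
  α_2 = 6: Horner steps 5 → 3 → 6, so m(6) = 6.
  α_3 = 3: Horner steps 5 → 2 → 1, so m(3) = 1.
  α_4 = 4: Horner steps 5 → 0 → 2, so m(4) = 2.
  α_5 = 1: Horner steps 5 → 6 → 1, so m(1) = 1.
Codeword c = [3, 6, 1, 2, 1] ∈ F_7^5.


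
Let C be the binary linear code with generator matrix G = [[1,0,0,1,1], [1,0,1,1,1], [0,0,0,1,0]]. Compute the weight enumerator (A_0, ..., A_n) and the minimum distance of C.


Weight distribution: A_0 = 1, A_1 = 2, A_2 = 2, A_3 = 2, A_4 = 1. Minimum distance d = 1.

Enumerate all 2^3 = 8 messages m ∈ F_2^3.
For each, compute codeword c = mG in F_2^5, then tally its weight.
  m = 000 → c = 00000, weight = 0.
  m = 100 → c = 10011, weight = 3.
  m = 010 → c = 10111, weight = 4.
  m = 110 → c = 00100, weight = 1.
  m = 001 → c = 00010, weight = 1.
  m = 101 → c = 10001, weight = 2.
  m = 011 → c = 10101, weight = 3.
  m = 111 → c = 00110, weight = 2.
Tally weights:
  weight 0: 1 codewords.
  weight 1: 2 codewords.
  weight 2: 2 codewords.
  weight 3: 2 codewords.
  weight 4: 1 codewords.
Minimum distance d = smallest w > 0 with A_w > 0 = 1.
Sanity: Σ A_w = 8 = 2^3 = 8 ✓.


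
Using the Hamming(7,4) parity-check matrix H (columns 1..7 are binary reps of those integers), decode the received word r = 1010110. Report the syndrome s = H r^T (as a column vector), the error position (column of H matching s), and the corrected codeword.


s = (0, 0, 1)^T, error position = 1, corrected codeword c = 0010110

Compute s = H r^T mod 2 one row at a time:
  s_1 = 0 + 1 + 1 + 0 = 2 ≡ 0 (mod 2).
  s_2 = 0 + 1 + 1 + 0 = 2 ≡ 0 (mod 2).
  s_3 = 1 + 1 + 1 + 0 = 3 ≡ 1 (mod 2).
s = (0, 0, 1)^T — this equals column 1 of H (binary 001), so error is at position 1.
Correct: flip bit 1 of r = 1010110 to get c = 0010110.


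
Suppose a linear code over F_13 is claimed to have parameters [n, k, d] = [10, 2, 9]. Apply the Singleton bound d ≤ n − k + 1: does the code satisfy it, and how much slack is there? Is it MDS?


Singleton RHS = n − k + 1 = 9, slack = 0, bound satisfied, MDS.

Singleton bound: d ≤ n − k + 1.
Here n = 10, k = 2, so n − k + 1 = 9.
Given d = 9, check d ≤ 9: YES.
Slack = (n − k + 1) − d = 0.
The code is MDS (slack = 0).
Description: the claimed parameters are [10, 2, 9]_13; such a code would be MDS (meets Singleton bound).


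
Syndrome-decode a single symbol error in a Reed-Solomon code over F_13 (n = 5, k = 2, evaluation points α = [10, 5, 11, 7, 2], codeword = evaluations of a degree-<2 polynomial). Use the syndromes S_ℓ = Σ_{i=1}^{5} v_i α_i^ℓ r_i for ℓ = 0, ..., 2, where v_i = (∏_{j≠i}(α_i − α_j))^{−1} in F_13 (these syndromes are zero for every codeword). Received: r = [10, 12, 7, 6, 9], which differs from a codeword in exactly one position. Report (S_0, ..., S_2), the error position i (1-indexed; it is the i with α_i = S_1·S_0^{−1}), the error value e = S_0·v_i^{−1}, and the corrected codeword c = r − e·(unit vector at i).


S = (1, 2, 4), error at position 5, error magnitude e = 1, c = [10, 12, 7, 6, 8].

Step 1: column multipliers v_i = (∏_{j≠i}(α_i − α_j))^{−1} mod 13.
  i = 1 (α = 10): (10−5)(10−11)(10−7)(10−2) = 5·(−1)·3·8 = −120 ≡ 10, so v_1 = 10^{−1} = 4 (mod 13).
  i = 2 (α = 5): (5−10)(5−11)(5−7)(5−2) = (−5)·(−6)·(−2)·3 = −180 ≡ 2, so v_2 = 2^{−1} = 7 (mod 13).
  i = 3 (α = 11): (11−10)(11−5)(11−7)(11−2) = 1·6·4·9 = 216 ≡ 8, so v_3 = 8^{−1} = 5 (mod 13).
  i = 4 (α = 7): (7−10)(7−5)(7−11)(7−2) = (−3)·2·(−4)·5 = 120 ≡ 3, so v_4 = 3^{−1} = 9 (mod 13).
  i = 5 (α = 2): (2−10)(2−5)(2−11)(2−7) = (−8)·(−3)·(−9)·(−5) = 1080 ≡ 1, so v_5 = 1^{−1} = 1 (mod 13).
  v = [4, 7, 5, 9, 1].
Step 2: syndromes of r = [10, 12, 7, 6, 9] (all sums mod 13).
  S_0 = Σ v_i r_i = 4·10 + 7·12 + 5·7 + 9·6 + 1·9 = 222 ≡ 1.
  S_1 = Σ v_i α_i r_i = 4·10·10 + 7·5·12 + 5·11·7 + 9·7·6 + 1·2·9 = 1601 ≡ 2.
  α_i^2 mod 13 = [9, 12, 4, 10, 4].
  S_2 = Σ v_i α_i^2 r_i = 4·9·10 + 7·12·12 + 5·4·7 + 9·10·6 + 1·4·9 = 2084 ≡ 4.
  S = (1, 2, 4) ≠ 0, so r is not a codeword (an error is present).
Step 3: locate the error. For a single error e at position i, S_ℓ = v_i·e·α_i^ℓ, so α_err = S_1/S_0.
  S_0^{−1} = 1^{−1} = 1 (mod 13), so α_err = 2·1 = 2 ≡ 2 = α_5. Error position i = 5.
  Consistency check: S_2/S_1 = 4·7 = 28 ≡ 2 = α_err ✓ (single-error assumption holds).
Step 4: error magnitude e = S_0/v_5 = S_0·∏_{j≠5}(α_5 − α_j) = 1·1 = 1 ≡ 1 (mod 13).
Step 5: correct position 5: c_5 = r_5 − e = 9 − 1 ≡ 8 (mod 13). Hence c = [10, 12, 7, 6, 8].
  Check: interpolating c through the α_i gives m(x) = 1 + 10·x (degree < 2) with m(α_i) = c_i for every i, so c is indeed a codeword.


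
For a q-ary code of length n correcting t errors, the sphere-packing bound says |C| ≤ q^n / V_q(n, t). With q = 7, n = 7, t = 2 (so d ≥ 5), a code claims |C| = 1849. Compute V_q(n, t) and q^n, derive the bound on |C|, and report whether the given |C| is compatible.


V_q(n, t) = 799, q^n = 823543, Hamming bound = 1030, |C| = 1849 > bound (violated).

Step 1: Compute V_q(n, t) = Σ_{j=0}^2 C(n, j) (q−1)^j.
  j = 0: C(7,0)·(6)^0 = 1·1 = 1.
  j = 1: C(7,1)·(6)^1 = 7·6 = 42.
  j = 2: C(7,2)·(6)^2 = 21·36 = 756.
  V_q(n, t) = 1 + 42 + 756 = 799.
Step 2: q^n = 7^7 = 823543.
Step 3: Hamming bound ⌊q^n / V_q(n,t)⌋ = ⌊823543/799⌋ = 1030.
Step 4: Compare |C| = 1849 to 1030: violated.
The claimed |C| lies above the Hamming bound, so no 7-ary code of length 7 with d ≥ 5 can have 1849 codewords.


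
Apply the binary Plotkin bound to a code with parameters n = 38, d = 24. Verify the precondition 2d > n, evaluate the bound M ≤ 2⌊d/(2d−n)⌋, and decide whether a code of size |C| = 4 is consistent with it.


Plotkin bound M ≤ 4; given |C| = 4 ≤ bound (satisfied).

Check applicability: 2d = 48, n = 38.
2d − n = 10 > 0, so Plotkin applies.
Compute d/(2d−n) = 24/10 ≈ 2.4000.
⌊d/(2d−n)⌋ = 2.
Plotkin bound: M ≤ 2·2 = 4.
Given |C| = 4, check: satisfied.
This |C| is at the Plotkin bound.


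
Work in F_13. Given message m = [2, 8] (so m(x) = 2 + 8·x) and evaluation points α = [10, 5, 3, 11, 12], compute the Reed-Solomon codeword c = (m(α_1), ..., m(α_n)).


c = [4, 3, 0, 12, 7]

Message polynomial: m(x) = 2 + 8·x (mod 13).
For each evaluation point α_i, compute m(α_i) mod 13:
  α_1 = 10: Horner steps 8 → 4, so m(10) = 4.
  α_2 = 5: Horner steps 8 → 3, so m(5) = 3.
  α_3 = 3: Horner steps 8 → 0, so m(3) = 0.
  α_4 = 11: Horner steps 8 → 12, so m(11) = 12.
  α_5 = 12: Horner steps 8 → 7, so m(12) = 7.
Codeword c = [4, 3, 0, 12, 7] ∈ F_13^5.


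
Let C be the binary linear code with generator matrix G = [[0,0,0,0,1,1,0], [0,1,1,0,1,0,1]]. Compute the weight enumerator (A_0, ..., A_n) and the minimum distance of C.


Weight distribution: A_0 = 1, A_2 = 1, A_4 = 2. Minimum distance d = 2.

Enumerate all 2^2 = 4 messages m ∈ F_2^2.
For each, compute codeword c = mG in F_2^7, then tally its weight.
  m = 00 → c = 0000000, weight = 0.
  m = 10 → c = 0000110, weight = 2.
  m = 01 → c = 0110101, weight = 4.
  m = 11 → c = 0110011, weight = 4.
Tally weights:
  weight 0: 1 codewords.
  weight 2: 1 codewords.
  weight 4: 2 codewords.
Minimum distance d = smallest w > 0 with A_w > 0 = 2.
Sanity: Σ A_w = 4 = 2^2 = 4 ✓.


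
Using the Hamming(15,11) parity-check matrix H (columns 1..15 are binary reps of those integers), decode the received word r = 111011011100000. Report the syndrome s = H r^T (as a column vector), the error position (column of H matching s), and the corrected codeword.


s = (1, 0, 0, 0)^T, error position = 8, corrected codeword c = 111011001100000

Compute s = H r^T mod 2 one row at a time:
  s_1 = 1 + 1 + 1 + 0 + 0 + 0 + 0 + 0 = 3 ≡ 1 (mod 2).
  s_2 = 0 + 1 + 1 + 0 + 0 + 0 + 0 + 0 = 2 ≡ 0 (mod 2).
  s_3 = 1 + 1 + 1 + 0 + 1 + 0 + 0 + 0 = 4 ≡ 0 (mod 2).
  s_4 = 1 + 1 + 1 + 0 + 1 + 0 + 0 + 0 = 4 ≡ 0 (mod 2).
s = (1, 0, 0, 0)^T — this equals column 8 of H (binary 1000), so error is at position 8.
Correct: flip bit 8 of r = 111011011100000 to get c = 111011001100000.


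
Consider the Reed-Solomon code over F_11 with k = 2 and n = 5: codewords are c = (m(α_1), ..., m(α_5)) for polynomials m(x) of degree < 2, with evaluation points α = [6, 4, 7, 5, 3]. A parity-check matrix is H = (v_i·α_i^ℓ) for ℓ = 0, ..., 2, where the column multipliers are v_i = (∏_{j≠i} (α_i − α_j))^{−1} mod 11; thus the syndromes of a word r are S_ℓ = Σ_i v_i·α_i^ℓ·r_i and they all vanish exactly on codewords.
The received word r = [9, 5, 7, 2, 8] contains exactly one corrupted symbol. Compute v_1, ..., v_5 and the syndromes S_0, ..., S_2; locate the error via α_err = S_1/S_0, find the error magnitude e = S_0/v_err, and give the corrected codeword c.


S = (2, 1, 6), error at position 1, error magnitude e = 10, c = [10, 5, 7, 2, 8].

Step 1: column multipliers v_i = (∏_{j≠i}(α_i − α_j))^{−1} mod 11.
  i = 1 (α = 6): (6−4)(6−7)(6−5)(6−3) = 2·(−1)·1·3 = −6 ≡ 5, so v_1 = 5^{−1} = 9 (mod 11).
  i = 2 (α = 4): (4−6)(4−7)(4−5)(4−3) = (−2)·(−3)·(−1)·1 = −6 ≡ 5, so v_2 = 5^{−1} = 9 (mod 11).
  i = 3 (α = 7): (7−6)(7−4)(7−5)(7−3) = 1·3·2·4 = 24 ≡ 2, so v_3 = 2^{−1} = 6 (mod 11).
  i = 4 (α = 5): (5−6)(5−4)(5−7)(5−3) = (−1)·1·(−2)·2 = 4 ≡ 4, so v_4 = 4^{−1} = 3 (mod 11).
  i = 5 (α = 3): (3−6)(3−4)(3−7)(3−5) = (−3)·(−1)·(−4)·(−2) = 24 ≡ 2, so v_5 = 2^{−1} = 6 (mod 11).
  v = [9, 9, 6, 3, 6].
Step 2: syndromes of r = [9, 5, 7, 2, 8] (all sums mod 11).
  S_0 = Σ v_i r_i = 9·9 + 9·5 + 6·7 + 3·2 + 6·8 = 222 ≡ 2.
  S_1 = Σ v_i α_i r_i = 9·6·9 + 9·4·5 + 6·7·7 + 3·5·2 + 6·3·8 = 1134 ≡ 1.
  α_i^2 mod 11 = [3, 5, 5, 3, 9].
  S_2 = Σ v_i α_i^2 r_i = 9·3·9 + 9·5·5 + 6·5·7 + 3·3·2 + 6·9·8 = 1128 ≡ 6.
  S = (2, 1, 6) ≠ 0, so r is not a codeword (an error is present).
Step 3: locate the error. For a single error e at position i, S_ℓ = v_i·e·α_i^ℓ, so α_err = S_1/S_0.
  S_0^{−1} = 2^{−1} = 6 (mod 11), so α_err = 1·6 = 6 ≡ 6 = α_1. Error position i = 1.
  Consistency check: S_2/S_1 = 6·1 = 6 ≡ 6 = α_err ✓ (single-error assumption holds).
Step 4: error magnitude e = S_0/v_1 = S_0·∏_{j≠1}(α_1 − α_j) = 2·5 = 10 ≡ 10 (mod 11).
Step 5: correct position 1: c_1 = r_1 − e = 9 − 10 ≡ 10 (mod 11). Hence c = [10, 5, 7, 2, 8].
  Check: interpolating c through the α_i gives m(x) = 6 + 8·x (degree < 2) with m(α_i) = c_i for every i, so c is indeed a codeword.


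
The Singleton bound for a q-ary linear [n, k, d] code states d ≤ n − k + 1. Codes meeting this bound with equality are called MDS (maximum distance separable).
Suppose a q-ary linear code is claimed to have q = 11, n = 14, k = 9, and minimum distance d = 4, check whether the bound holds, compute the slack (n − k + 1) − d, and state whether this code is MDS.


Singleton RHS = n − k + 1 = 6, slack = 2, bound satisfied, not MDS.

Singleton bound: d ≤ n − k + 1.
Here n = 14, k = 9, so n − k + 1 = 6.
Given d = 4, check d ≤ 6: YES.
Slack = (n − k + 1) − d = 2.
The code is NOT MDS (slack = 2 > 0).
Description: the claimed parameters are [14, 9, 4]_11; such a code would be non-MDS.


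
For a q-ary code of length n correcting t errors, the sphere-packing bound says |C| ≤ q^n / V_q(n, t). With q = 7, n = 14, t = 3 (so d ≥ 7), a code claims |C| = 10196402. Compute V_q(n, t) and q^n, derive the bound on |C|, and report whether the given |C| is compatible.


V_q(n, t) = 81985, q^n = 678223072849, Hamming bound = 8272526, |C| = 10196402 > bound (violated).

Step 1: Compute V_q(n, t) = Σ_{j=0}^3 C(n, j) (q−1)^j.
  j = 0: C(14,0)·(6)^0 = 1·1 = 1.
  j = 1: C(14,1)·(6)^1 = 14·6 = 84.
  j = 2: C(14,2)·(6)^2 = 91·36 = 3276.
  j = 3: C(14,3)·(6)^3 = 364·216 = 78624.
  V_q(n, t) = 1 + 84 + 3276 + 78624 = 81985.
Step 2: q^n = 7^14 = 678223072849.
Step 3: Hamming bound ⌊q^n / V_q(n,t)⌋ = ⌊678223072849/81985⌋ = 8272526.
Step 4: Compare |C| = 10196402 to 8272526: violated.
The claimed |C| lies above the Hamming bound, so no 7-ary code of length 14 with d ≥ 7 can have 10196402 codewords.


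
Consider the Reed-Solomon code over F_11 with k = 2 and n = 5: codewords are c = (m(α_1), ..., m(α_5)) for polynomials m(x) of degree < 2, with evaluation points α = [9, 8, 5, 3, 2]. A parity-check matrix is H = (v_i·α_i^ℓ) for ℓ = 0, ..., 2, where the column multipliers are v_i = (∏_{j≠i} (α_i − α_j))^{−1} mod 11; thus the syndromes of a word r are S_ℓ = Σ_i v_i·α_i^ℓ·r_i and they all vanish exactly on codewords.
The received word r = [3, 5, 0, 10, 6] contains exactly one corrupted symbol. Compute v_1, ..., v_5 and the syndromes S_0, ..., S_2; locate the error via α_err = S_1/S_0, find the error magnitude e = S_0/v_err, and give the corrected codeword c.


S = (1, 3, 9), error at position 4, error magnitude e = 6, c = [3, 5, 0, 4, 6].

Step 1: column multipliers v_i = (∏_{j≠i}(α_i − α_j))^{−1} mod 11.
  i = 1 (α = 9): (9−8)(9−5)(9−3)(9−2) = 1·4·6·7 = 168 ≡ 3, so v_1 = 3^{−1} = 4 (mod 11).
  i = 2 (α = 8): (8−9)(8−5)(8−3)(8−2) = (−1)·3·5·6 = −90 ≡ 9, so v_2 = 9^{−1} = 5 (mod 11).
  i = 3 (α = 5): (5−9)(5−8)(5−3)(5−2) = (−4)·(−3)·2·3 = 72 ≡ 6, so v_3 = 6^{−1} = 2 (mod 11).
  i = 4 (α = 3): (3−9)(3−8)(3−5)(3−2) = (−6)·(−5)·(−2)·1 = −60 ≡ 6, so v_4 = 6^{−1} = 2 (mod 11).
  i = 5 (α = 2): (2−9)(2−8)(2−5)(2−3) = (−7)·(−6)·(−3)·(−1) = 126 ≡ 5, so v_5 = 5^{−1} = 9 (mod 11).
  v = [4, 5, 2, 2, 9].
Step 2: syndromes of r = [3, 5, 0, 10, 6] (all sums mod 11).
  S_0 = Σ v_i r_i = 4·3 + 5·5 + 2·0 + 2·10 + 9·6 = 111 ≡ 1.
  S_1 = Σ v_i α_i r_i = 4·9·3 + 5·8·5 + 2·5·0 + 2·3·10 + 9·2·6 = 476 ≡ 3.
  α_i^2 mod 11 = [4, 9, 3, 9, 4].
  S_2 = Σ v_i α_i^2 r_i = 4·4·3 + 5·9·5 + 2·3·0 + 2·9·10 + 9·4·6 = 669 ≡ 9.
  S = (1, 3, 9) ≠ 0, so r is not a codeword (an error is present).
Step 3: locate the error. For a single error e at position i, S_ℓ = v_i·e·α_i^ℓ, so α_err = S_1/S_0.
  S_0^{−1} = 1^{−1} = 1 (mod 11), so α_err = 3·1 = 3 ≡ 3 = α_4. Error position i = 4.
  Consistency check: S_2/S_1 = 9·4 = 36 ≡ 3 = α_err ✓ (single-error assumption holds).
Step 4: error magnitude e = S_0/v_4 = S_0·∏_{j≠4}(α_4 − α_j) = 1·6 = 6 ≡ 6 (mod 11).
Step 5: correct position 4: c_4 = r_4 − e = 10 − 6 ≡ 4 (mod 11). Hence c = [3, 5, 0, 4, 6].
  Check: interpolating c through the α_i gives m(x) = 10 + 9·x (degree < 2) with m(α_i) = c_i for every i, so c is indeed a codeword.


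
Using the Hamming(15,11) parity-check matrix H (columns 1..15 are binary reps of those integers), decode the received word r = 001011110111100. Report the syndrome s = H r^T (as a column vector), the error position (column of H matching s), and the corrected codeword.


s = (1, 1, 1, 1)^T, error position = 15, corrected codeword c = 001011110111101

Compute s = H r^T mod 2 one row at a time:
  s_1 = 1 + 0 + 1 + 1 + 1 + 1 + 0 + 0 = 5 ≡ 1 (mod 2).
  s_2 = 0 + 1 + 1 + 1 + 1 + 1 + 0 + 0 = 5 ≡ 1 (mod 2).
  s_3 = 0 + 1 + 1 + 1 + 1 + 1 + 0 + 0 = 5 ≡ 1 (mod 2).
  s_4 = 0 + 1 + 1 + 1 + 0 + 1 + 1 + 0 = 5 ≡ 1 (mod 2).
s = (1, 1, 1, 1)^T — this equals column 15 of H (binary 1111), so error is at position 15.
Correct: flip bit 15 of r = 001011110111100 to get c = 001011110111101.


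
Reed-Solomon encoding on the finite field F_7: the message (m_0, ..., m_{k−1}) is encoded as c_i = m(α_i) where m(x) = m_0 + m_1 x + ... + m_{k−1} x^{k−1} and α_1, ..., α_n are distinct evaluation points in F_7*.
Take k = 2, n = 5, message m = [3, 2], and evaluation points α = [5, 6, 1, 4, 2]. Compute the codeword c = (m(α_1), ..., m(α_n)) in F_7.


c = [6, 1, 5, 4, 0]

Message polynomial: m(x) = 3 + 2·x (mod 7).
For each evaluation point α_i, compute m(α_i) mod 7:
  α_1 = 5: Horner steps 2 → 6, so m(5) = 6.
  α_2 = 6: Horner steps 2 → 1, so m(6) = 1.
  α_3 = 1: Horner steps 2 → 5, so m(1) = 5.
  α_4 = 4: Horner steps 2 → 4, so m(4) = 4.
  α_5 = 2: Horner steps 2 → 0, so m(2) = 0.
Codeword c = [6, 1, 5, 4, 0] ∈ F_7^5.


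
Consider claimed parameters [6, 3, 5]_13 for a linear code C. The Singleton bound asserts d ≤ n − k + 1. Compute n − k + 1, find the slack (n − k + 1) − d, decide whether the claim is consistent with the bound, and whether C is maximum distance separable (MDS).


Singleton RHS = n − k + 1 = 4, slack = -1, bound violated (no such code; not MDS).

Singleton bound: d ≤ n − k + 1.
Here n = 6, k = 3, so n − k + 1 = 4.
Given d = 5, check d ≤ 4: NO.
Slack = (n − k + 1) − d = -1.
The slack is negative: d = 5 exceeds n − k + 1 = 4 by 1, so the Singleton bound is violated and no linear [6, 3, 5]_13 code can exist. In particular it is not MDS (MDS requires d = n − k + 1 exactly).
Description: the claimed parameters are [6, 3, 5]_13; such a code would be impossible (violates the Singleton bound).


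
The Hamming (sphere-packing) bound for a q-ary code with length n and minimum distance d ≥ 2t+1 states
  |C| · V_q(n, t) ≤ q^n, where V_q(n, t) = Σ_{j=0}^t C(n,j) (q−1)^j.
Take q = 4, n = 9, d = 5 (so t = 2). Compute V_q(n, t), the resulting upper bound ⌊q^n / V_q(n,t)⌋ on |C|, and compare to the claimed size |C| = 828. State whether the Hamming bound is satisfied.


V_q(n, t) = 352, q^n = 262144, Hamming bound = 744, |C| = 828 > bound (violated).

Step 1: Compute V_q(n, t) = Σ_{j=0}^2 C(n, j) (q−1)^j.
  j = 0: C(9,0)·(3)^0 = 1·1 = 1.
  j = 1: C(9,1)·(3)^1 = 9·3 = 27.
  j = 2: C(9,2)·(3)^2 = 36·9 = 324.
  V_q(n, t) = 1 + 27 + 324 = 352.
Step 2: q^n = 4^9 = 262144.
Step 3: Hamming bound ⌊q^n / V_q(n,t)⌋ = ⌊262144/352⌋ = 744.
Step 4: Compare |C| = 828 to 744: violated.
The claimed |C| lies above the Hamming bound, so no 4-ary code of length 9 with d ≥ 5 can have 828 codewords.


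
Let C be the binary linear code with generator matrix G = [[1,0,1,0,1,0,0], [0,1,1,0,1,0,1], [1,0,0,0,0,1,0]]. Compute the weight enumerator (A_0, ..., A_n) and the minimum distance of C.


Weight distribution: A_0 = 1, A_2 = 1, A_3 = 4, A_4 = 1, A_6 = 1. Minimum distance d = 2.

Enumerate all 2^3 = 8 messages m ∈ F_2^3.
For each, compute codeword c = mG in F_2^7, then tally its weight.
  m = 000 → c = 0000000, weight = 0.
  m = 100 → c = 1010100, weight = 3.
  m = 010 → c = 0110101, weight = 4.
  m = 110 → c = 1100001, weight = 3.
  m = 001 → c = 1000010, weight = 2.
  m = 101 → c = 0010110, weight = 3.
  m = 011 → c = 1110111, weight = 6.
  m = 111 → c = 0100011, weight = 3.
Tally weights:
  weight 0: 1 codewords.
  weight 2: 1 codewords.
  weight 3: 4 codewords.
  weight 4: 1 codewords.
  weight 6: 1 codewords.
Minimum distance d = smallest w > 0 with A_w > 0 = 2.
Sanity: Σ A_w = 8 = 2^3 = 8 ✓.


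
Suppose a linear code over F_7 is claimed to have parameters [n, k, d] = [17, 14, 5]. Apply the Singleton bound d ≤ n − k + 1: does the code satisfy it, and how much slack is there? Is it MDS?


Singleton RHS = n − k + 1 = 4, slack = -1, bound violated (no such code; not MDS).

Singleton bound: d ≤ n − k + 1.
Here n = 17, k = 14, so n − k + 1 = 4.
Given d = 5, check d ≤ 4: NO.
Slack = (n − k + 1) − d = -1.
The slack is negative: d = 5 exceeds n − k + 1 = 4 by 1, so the Singleton bound is violated and no linear [17, 14, 5]_7 code can exist. In particular it is not MDS (MDS requires d = n − k + 1 exactly).
Description: the claimed parameters are [17, 14, 5]_7; such a code would be impossible (violates the Singleton bound).
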